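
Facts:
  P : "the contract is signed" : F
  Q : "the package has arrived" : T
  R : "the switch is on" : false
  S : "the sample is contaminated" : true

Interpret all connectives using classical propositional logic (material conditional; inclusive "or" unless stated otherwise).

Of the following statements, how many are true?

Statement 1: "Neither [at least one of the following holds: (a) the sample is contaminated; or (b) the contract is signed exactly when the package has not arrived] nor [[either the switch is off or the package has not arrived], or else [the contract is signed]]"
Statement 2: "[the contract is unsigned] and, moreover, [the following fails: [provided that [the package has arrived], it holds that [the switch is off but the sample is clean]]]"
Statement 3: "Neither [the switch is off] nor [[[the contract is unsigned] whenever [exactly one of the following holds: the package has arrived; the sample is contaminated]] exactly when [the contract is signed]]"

1

Statement 1: Parsed as (S or (P iff not Q)) nor ((not R or not Q) or P)

not Q = not True = False
P iff not Q = False iff False = True
S or (P iff not Q) = True or True = True
not R = not False = True
not Q = not True = False
not R or not Q = True or False = True
(not R or not Q) or P = True or False = True
(S or (P iff not Q)) nor ((not R or not Q) or P) = True nor True = False
So Statement 1 is false.

Statement 2: Parsed as not P and not (Q -> (not R and not S))

not P = not False = True
not R = not False = True
not S = not True = False
not R and not S = True and False = False
Q -> (not R and not S) = True -> False = False
not (Q -> (not R and not S)) = not False = True
not P and not (Q -> (not R and not S)) = True and True = True
Hence Statement 2 is true.

Statement 3: Parsed as not R nor (((Q xor S) -> not P) iff P)

not R = not False = True
Q xor S = True xor True = False
not P = not False = True
(Q xor S) -> not P = False -> True = True
((Q xor S) -> not P) iff P = True iff False = False
not R nor (((Q xor S) -> not P) iff P) = True nor False = False
Thus Statement 3 is false.

Count: 1.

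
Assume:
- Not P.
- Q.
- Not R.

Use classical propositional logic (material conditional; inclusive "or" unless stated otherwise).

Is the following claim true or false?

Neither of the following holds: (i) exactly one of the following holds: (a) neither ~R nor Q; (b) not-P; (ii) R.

Formalization: ((¬R ↓ Q) ⊕ ¬P) ↓ R

¬R = ¬F = T
¬R ↓ Q = T ↓ T = F
¬P = ¬F = T
(¬R ↓ Q) ⊕ ¬P = F ⊕ T = T
((¬R ↓ Q) ⊕ ¬P) ↓ R = T ↓ F = F

false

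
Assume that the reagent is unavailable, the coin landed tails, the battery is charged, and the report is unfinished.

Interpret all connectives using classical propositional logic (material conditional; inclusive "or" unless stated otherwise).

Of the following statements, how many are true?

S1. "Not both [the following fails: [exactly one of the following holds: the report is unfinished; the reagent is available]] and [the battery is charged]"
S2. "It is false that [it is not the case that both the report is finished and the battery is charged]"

1

Let U = "the report is finished" (False), W = "the reagent is available" (False), K = "the battery is charged" (True).

S1: Parsed as not (not U xor W) nand K

not U = not False = True
not U xor W = True xor False = True
not (not U xor W) = not True = False
not (not U xor W) nand K = False nand True = True
Hence S1 is true.

S2: In symbols: not (U nand K)

U nand K = False nand True = True
not (U nand K) = not True = False
Hence S2 is false.

True statements: 1 (S1).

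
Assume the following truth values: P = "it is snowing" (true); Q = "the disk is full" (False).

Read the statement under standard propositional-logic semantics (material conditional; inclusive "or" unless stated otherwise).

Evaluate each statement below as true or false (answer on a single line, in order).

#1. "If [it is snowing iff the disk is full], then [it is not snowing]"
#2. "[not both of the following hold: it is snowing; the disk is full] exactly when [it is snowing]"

#1: This is (P iff Q) -> not P.

P iff Q = True iff False = False
not P = not True = False
(P iff Q) -> not P = False -> False = True
So #1 is true.

#2: This is (P nand Q) iff P.

P nand Q = True nand False = True
(P nand Q) iff P = True iff True = True
Hence #2 is true.

#1 True / #2 True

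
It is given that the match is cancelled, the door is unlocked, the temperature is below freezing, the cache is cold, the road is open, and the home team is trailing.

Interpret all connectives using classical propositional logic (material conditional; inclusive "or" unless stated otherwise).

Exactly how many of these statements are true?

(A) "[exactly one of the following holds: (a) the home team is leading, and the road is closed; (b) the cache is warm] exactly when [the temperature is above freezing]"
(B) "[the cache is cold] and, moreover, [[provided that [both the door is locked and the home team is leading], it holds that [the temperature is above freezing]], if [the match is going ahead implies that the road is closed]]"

Let V = "the home team is leading" (False), U = "the road is closed" (False), S = "the cache is warm" (False), R = "the temperature is below freezing" (True), P = "the match is cancelled" (True), Q = "the door is locked" (False).

(A): Parsed as ((V and U) xor S) iff not R

V and U = False and False = False
(V and U) xor S = False xor False = False
not R = not True = False
((V and U) xor S) iff not R = False iff False = True
Thus (A) is true.

(B): Formalization: not S and ((not P -> U) -> ((Q and V) -> not R))

not S = not False = True
not P = not True = False
not P -> U = False -> False = True
Q and V = False and False = False
not R = not True = False
(Q and V) -> not R = False -> False = True
(not P -> U) -> ((Q and V) -> not R) = True -> True = True
not S and ((not P -> U) -> ((Q and V) -> not R)) = True and True = True
So (B) is true.

Count: 2.

2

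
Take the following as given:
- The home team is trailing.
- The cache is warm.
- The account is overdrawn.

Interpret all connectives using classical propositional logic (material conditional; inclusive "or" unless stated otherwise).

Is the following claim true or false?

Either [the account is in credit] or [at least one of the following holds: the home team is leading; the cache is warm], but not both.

True

Let R = "the account is overdrawn" (T), P = "the home team is leading" (F), Q = "the cache is warm" (T).
Parsed as ¬R ⊕ (P ∨ Q)

¬R = ¬T = F
P ∨ Q = F ∨ T = T
¬R ⊕ (P ∨ Q) = F ⊕ T = T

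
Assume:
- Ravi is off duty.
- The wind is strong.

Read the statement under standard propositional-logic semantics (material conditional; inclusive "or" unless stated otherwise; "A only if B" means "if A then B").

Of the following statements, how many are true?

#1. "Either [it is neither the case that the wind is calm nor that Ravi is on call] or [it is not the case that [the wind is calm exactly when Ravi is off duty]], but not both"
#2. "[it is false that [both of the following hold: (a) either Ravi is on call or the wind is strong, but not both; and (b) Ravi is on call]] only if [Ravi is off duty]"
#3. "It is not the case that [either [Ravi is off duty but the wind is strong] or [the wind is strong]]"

Let D = "the wind is strong" (True), V = "Ravi is on call" (False).

#1: This is (not D nor V) xor not (not D iff not V).

not D = not True = False
not D nor V = False nor False = True
not D = not True = False
not V = not False = True
not D iff not V = False iff True = False
not (not D iff not V) = not False = True
(not D nor V) xor not (not D iff not V) = True xor True = False
Hence #1 is false.

#2: Formalization: not ((V xor D) and V) -> not V

V xor D = False xor True = True
(V xor D) and V = True and False = False
not ((V xor D) and V) = not False = True
not V = not False = True
not ((V xor D) and V) -> not V = True -> True = True
Hence #2 is true.

#3: This is not ((not V and D) or D).

not V = not False = True
not V and D = True and True = True
(not V and D) or D = True or True = True
not ((not V and D) or D) = not True = False
Hence #3 is false.

True statements: 1 (#2).

1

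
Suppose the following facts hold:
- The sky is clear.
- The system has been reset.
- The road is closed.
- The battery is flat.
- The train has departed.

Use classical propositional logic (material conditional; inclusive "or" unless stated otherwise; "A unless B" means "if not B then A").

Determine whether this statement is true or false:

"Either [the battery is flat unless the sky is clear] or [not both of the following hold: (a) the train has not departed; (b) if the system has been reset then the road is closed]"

Let Q = "the battery is charged" (False), R = "the sky is overcast" (False), P = "the train has departed" (True), D = "the system has been reset" (True), S = "the road is closed" (True).
This is (not Q or not R) or (not P nand (D -> S)).

not Q = not False = True
not R = not False = True
not Q or not R = True or True = True
not P = not True = False
D -> S = True -> True = True
not P nand (D -> S) = False nand True = True
(not Q or not R) or (not P nand (D -> S)) = True or True = True

True.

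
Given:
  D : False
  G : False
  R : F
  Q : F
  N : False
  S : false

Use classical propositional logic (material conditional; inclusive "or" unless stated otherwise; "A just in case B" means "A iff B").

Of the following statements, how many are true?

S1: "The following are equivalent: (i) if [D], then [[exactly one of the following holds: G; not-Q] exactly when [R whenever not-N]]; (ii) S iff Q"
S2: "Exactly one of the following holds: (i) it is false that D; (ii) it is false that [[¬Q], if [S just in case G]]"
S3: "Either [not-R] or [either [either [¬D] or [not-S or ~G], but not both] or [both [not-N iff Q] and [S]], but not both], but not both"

S1: Parsed as (D -> ((G xor not Q) iff (not N -> R))) iff (S iff Q)

not Q = not False = True
G xor not Q = False xor True = True
not N = not False = True
not N -> R = True -> False = False
(G xor not Q) iff (not N -> R) = True iff False = False
D -> ((G xor not Q) iff (not N -> R)) = False -> False = True
S iff Q = False iff False = True
(D -> ((G xor not Q) iff (not N -> R))) iff (S iff Q) = True iff True = True
Thus S1 is true.

S2: Formalization: not D xor not ((S iff G) -> not Q)

not D = not False = True
S iff G = False iff False = True
not Q = not False = True
(S iff G) -> not Q = True -> True = True
not ((S iff G) -> not Q) = not True = False
not D xor not ((S iff G) -> not Q) = True xor False = True
Hence S2 is true.

S3: In symbols: not R xor ((not D xor (not S or not G)) xor ((not N iff Q) and S))

not R = not False = True
not D = not False = True
not S = not False = True
not G = not False = True
not S or not G = True or True = True
not D xor (not S or not G) = True xor True = False
not N = not False = True
not N iff Q = True iff False = False
(not N iff Q) and S = False and False = False
(not D xor (not S or not G)) xor ((not N iff Q) and S) = False xor False = False
not R xor ((not D xor (not S or not G)) xor ((not N iff Q) and S)) = True xor False = True
Hence S3 is true.

3 of the 3 statements are true (S1, S2, S3).

3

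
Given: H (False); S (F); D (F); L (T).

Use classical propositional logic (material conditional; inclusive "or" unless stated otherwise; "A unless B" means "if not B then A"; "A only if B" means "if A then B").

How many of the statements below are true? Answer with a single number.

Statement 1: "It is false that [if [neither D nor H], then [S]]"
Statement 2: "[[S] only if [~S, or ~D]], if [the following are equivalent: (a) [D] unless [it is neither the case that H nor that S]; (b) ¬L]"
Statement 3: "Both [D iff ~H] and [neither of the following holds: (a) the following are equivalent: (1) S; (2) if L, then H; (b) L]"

Statement 1: Parsed as ¬((D ↓ H) → S)

D ↓ H = F ↓ F = T
(D ↓ H) → S = T → F = F
¬((D ↓ H) → S) = ¬F = T
So Statement 1 is true.

Statement 2: Formalization: ((D ∨ (H ↓ S)) ↔ ¬L) → (S → (¬S ∨ ¬D))

H ↓ S = F ↓ F = T
D ∨ (H ↓ S) = F ∨ T = T
¬L = ¬T = F
(D ∨ (H ↓ S)) ↔ ¬L = T ↔ F = F
¬S = ¬F = T
¬D = ¬F = T
¬S ∨ ¬D = T ∨ T = T
S → (¬S ∨ ¬D) = F → T = T
((D ∨ (H ↓ S)) ↔ ¬L) → (S → (¬S ∨ ¬D)) = F → T = T
Hence Statement 2 is true.

Statement 3: Parsed as (D ↔ ¬H) ∧ ((S ↔ (L → H)) ↓ L)

¬H = ¬F = T
D ↔ ¬H = F ↔ T = F
L → H = T → F = F
S ↔ (L → H) = F ↔ F = T
(S ↔ (L → H)) ↓ L = T ↓ T = F
(D ↔ ¬H) ∧ ((S ↔ (L → H)) ↓ L) = F ∧ F = F
So Statement 3 is false.

True statements: 2.

2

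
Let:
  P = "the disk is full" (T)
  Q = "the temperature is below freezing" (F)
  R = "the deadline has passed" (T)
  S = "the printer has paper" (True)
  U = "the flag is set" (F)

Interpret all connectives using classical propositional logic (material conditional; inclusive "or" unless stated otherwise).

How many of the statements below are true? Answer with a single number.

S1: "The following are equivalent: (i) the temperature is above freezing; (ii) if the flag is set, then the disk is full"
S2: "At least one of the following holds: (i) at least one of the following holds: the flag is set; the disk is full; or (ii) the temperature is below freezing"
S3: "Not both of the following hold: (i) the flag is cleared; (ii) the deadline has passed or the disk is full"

2

S1: Parsed as ¬Q ↔ (U → P)

¬Q = ¬F = T
U → P = F → T = T
¬Q ↔ (U → P) = T ↔ T = T
So S1 is true.

S2: Parsed as (U ∨ P) ∨ Q

U ∨ P = F ∨ T = T
(U ∨ P) ∨ Q = T ∨ F = T
So S2 is true.

S3: This is ¬U ↑ (R ∨ P).

¬U = ¬F = T
R ∨ P = T ∨ T = T
¬U ↑ (R ∨ P) = T ↑ T = F
Hence S3 is false.

True statements: 2 (S1, S2).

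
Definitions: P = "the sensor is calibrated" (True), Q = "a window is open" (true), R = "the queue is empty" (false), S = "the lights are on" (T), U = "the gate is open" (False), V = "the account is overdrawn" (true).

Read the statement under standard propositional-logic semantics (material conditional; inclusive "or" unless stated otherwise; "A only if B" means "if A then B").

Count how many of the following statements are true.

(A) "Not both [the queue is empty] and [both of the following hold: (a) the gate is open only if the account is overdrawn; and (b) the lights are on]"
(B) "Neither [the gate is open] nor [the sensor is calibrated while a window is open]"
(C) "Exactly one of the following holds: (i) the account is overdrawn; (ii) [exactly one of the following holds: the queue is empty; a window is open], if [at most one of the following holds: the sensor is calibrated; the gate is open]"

(A): This is R nand ((U -> V) & S).

U -> V = F -> T = T
(U -> V) & S = T & T = T
R nand ((U -> V) & S) = F nand T = T
Thus (A) is true.

(B): This is U nor (P & Q).

P & Q = T & T = T
U nor (P & Q) = F nor T = F
So (B) is false.

(C): In symbols: V xor ((P nand U) -> (R xor Q))

P nand U = T nand F = T
R xor Q = F xor T = T
(P nand U) -> (R xor Q) = T -> T = T
V xor ((P nand U) -> (R xor Q)) = T xor T = F
So (C) is false.

1 of the 3 statements is true.

1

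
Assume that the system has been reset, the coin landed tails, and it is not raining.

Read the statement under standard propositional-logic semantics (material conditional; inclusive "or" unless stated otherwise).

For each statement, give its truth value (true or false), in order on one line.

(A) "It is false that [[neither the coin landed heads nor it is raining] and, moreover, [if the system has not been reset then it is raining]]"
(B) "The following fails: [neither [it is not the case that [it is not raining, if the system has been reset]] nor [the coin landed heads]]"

(A) False, (B) False

Let Q = "the coin landed heads" (F), R = "it is raining" (F), P = "the system has been reset" (T).

(A): This is ¬((Q ↓ R) ∧ (¬P → R)).

Q ↓ R = F ↓ F = T
¬P = ¬T = F
¬P → R = F → F = T
(Q ↓ R) ∧ (¬P → R) = T ∧ T = T
¬((Q ↓ R) ∧ (¬P → R)) = ¬T = F
Thus (A) is false.

(B): Parsed as ¬(¬(P → ¬R) ↓ Q)

¬R = ¬F = T
P → ¬R = T → T = T
¬(P → ¬R) = ¬T = F
¬(P → ¬R) ↓ Q = F ↓ F = T
¬(¬(P → ¬R) ↓ Q) = ¬T = F
So (B) is false.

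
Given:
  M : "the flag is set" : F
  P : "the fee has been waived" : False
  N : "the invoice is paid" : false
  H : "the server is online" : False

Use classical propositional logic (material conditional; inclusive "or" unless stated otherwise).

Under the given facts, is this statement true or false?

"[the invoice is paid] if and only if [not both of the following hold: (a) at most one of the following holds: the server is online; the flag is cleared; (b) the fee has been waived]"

False

Parsed as N <-> ((H nand ~M) nand P)

~M = ~F = T
H nand ~M = F nand T = T
(H nand ~M) nand P = T nand F = T
N <-> ((H nand ~M) nand P) = F <-> T = F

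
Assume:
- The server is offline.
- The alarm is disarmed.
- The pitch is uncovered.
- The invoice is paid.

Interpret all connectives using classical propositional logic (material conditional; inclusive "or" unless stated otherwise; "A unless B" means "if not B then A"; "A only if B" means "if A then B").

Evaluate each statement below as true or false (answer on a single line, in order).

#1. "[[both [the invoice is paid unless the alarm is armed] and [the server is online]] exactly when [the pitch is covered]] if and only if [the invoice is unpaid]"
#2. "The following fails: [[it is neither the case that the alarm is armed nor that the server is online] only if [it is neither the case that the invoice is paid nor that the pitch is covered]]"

Let S = "the invoice is paid" (T), Q = "the alarm is armed" (F), P = "the server is online" (F), R = "the pitch is covered" (F).

#1: Formalization: (((S | Q) & P) <-> R) <-> ~S

S | Q = T | F = T
(S | Q) & P = T & F = F
((S | Q) & P) <-> R = F <-> F = T
~S = ~T = F
(((S | Q) & P) <-> R) <-> ~S = T <-> F = F
Thus #1 is false.

#2: This is ~((Q nor P) -> (S nor R)).

Q nor P = F nor F = T
S nor R = T nor F = F
(Q nor P) -> (S nor R) = T -> F = F
~((Q nor P) -> (S nor R)) = ~F = T
Thus #2 is true.

#1 F, #2 T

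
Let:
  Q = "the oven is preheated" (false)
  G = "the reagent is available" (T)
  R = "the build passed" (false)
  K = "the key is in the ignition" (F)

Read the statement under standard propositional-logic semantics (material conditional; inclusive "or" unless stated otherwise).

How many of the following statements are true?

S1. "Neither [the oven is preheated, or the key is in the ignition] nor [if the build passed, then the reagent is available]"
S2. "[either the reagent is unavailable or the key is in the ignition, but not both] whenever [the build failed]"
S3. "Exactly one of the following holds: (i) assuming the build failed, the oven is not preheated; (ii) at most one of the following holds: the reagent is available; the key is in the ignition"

S1: In symbols: (Q | K) nor (R -> G)

Q | K = F | F = F
R -> G = F -> T = T
(Q | K) nor (R -> G) = F nor T = F
So S1 is false.

S2: In symbols: ~R -> (~G xor K)

~R = ~F = T
~G = ~T = F
~G xor K = F xor F = F
~R -> (~G xor K) = T -> F = F
Hence S2 is false.

S3: Parsed as (~R -> ~Q) xor (G nand K)

~R = ~F = T
~Q = ~F = T
~R -> ~Q = T -> T = T
G nand K = T nand F = T
(~R -> ~Q) xor (G nand K) = T xor T = F
So S3 is false.

True statements: 0 (none).

0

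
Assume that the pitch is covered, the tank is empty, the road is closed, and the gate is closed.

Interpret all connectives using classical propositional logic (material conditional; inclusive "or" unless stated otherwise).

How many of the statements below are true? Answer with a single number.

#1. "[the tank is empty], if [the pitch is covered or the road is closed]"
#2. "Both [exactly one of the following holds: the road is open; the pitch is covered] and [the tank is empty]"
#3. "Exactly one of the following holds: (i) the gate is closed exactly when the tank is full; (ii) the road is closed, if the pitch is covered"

3

Let R = "the pitch is covered" (True), Q = "the road is closed" (True), G = "the tank is full" (False), K = "the gate is open" (False).

#1: In symbols: (R or Q) -> not G

R or Q = True or True = True
not G = not False = True
(R or Q) -> not G = True -> True = True
Hence #1 is true.

#2: Parsed as (not Q xor R) and not G

not Q = not True = False
not Q xor R = False xor True = True
not G = not False = True
(not Q xor R) and not G = True and True = True
Thus #2 is true.

#3: Formalization: (not K iff G) xor (R -> Q)

not K = not False = True
not K iff G = True iff False = False
R -> Q = True -> True = True
(not K iff G) xor (R -> Q) = False xor True = True
Thus #3 is true.

3 of the 3 statements are true (#1, #2, #3).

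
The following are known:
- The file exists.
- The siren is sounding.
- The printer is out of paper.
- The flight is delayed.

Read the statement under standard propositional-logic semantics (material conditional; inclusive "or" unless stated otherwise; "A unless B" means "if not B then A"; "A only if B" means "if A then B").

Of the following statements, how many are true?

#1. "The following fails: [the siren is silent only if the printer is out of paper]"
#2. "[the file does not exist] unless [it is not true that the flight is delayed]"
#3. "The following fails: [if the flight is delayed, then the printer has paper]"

Let W = "the siren is sounding" (True), U = "the printer has paper" (False), R = "the file exists" (True), Q = "the flight is delayed" (True).

#1: In symbols: not (not W -> not U)

not W = not True = False
not U = not False = True
not W -> not U = False -> True = True
not (not W -> not U) = not True = False
Hence #1 is false.

#2: Formalization: not R or not Q

not R = not True = False
not Q = not True = False
not R or not Q = False or False = False
Thus #2 is false.

#3: Parsed as not (Q -> U)

Q -> U = True -> False = False
not (Q -> U) = not False = True
Thus #3 is true.

True statements: 1 (#3).

1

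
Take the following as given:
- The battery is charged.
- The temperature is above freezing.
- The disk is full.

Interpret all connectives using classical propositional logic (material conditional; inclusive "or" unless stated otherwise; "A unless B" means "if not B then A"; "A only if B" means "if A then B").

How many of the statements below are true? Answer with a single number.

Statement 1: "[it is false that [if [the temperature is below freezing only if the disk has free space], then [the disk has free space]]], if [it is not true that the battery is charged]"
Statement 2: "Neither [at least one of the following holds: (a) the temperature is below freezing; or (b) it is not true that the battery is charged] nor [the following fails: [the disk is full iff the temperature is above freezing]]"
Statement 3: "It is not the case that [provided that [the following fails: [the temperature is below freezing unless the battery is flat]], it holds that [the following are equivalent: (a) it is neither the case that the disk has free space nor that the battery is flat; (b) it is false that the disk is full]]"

3

Let P = "the battery is charged" (True), Q = "the temperature is below freezing" (False), R = "the disk is full" (True).

Statement 1: Formalization: not P -> not ((Q -> not R) -> not R)

not P = not True = False
not R = not True = False
Q -> not R = False -> False = True
not R = not True = False
(Q -> not R) -> not R = True -> False = False
not ((Q -> not R) -> not R) = not False = True
not P -> not ((Q -> not R) -> not R) = False -> True = True
Hence Statement 1 is true.

Statement 2: In symbols: (Q or not P) nor not (R iff not Q)

not P = not True = False
Q or not P = False or False = False
not Q = not False = True
R iff not Q = True iff True = True
not (R iff not Q) = not True = False
(Q or not P) nor not (R iff not Q) = False nor False = True
So Statement 2 is true.

Statement 3: In symbols: not (not (Q or not P) -> ((not R nor not P) iff not R))

not P = not True = False
Q or not P = False or False = False
not (Q or not P) = not False = True
not R = not True = False
not P = not True = False
not R nor not P = False nor False = True
not R = not True = False
(not R nor not P) iff not R = True iff False = False
not (Q or not P) -> ((not R nor not P) iff not R) = True -> False = False
not (not (Q or not P) -> ((not R nor not P) iff not R)) = not False = True
Thus Statement 3 is true.

3 of the 3 statements are true (Statement 1, Statement 2, Statement 3).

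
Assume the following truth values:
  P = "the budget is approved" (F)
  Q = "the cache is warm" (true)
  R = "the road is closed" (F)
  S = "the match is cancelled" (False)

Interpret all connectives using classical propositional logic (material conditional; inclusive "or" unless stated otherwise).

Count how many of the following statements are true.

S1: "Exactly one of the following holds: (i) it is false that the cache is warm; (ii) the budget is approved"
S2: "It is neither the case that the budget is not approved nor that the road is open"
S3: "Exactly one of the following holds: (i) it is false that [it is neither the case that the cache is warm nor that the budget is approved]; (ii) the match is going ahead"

S1: This is not Q xor P.

not Q = not True = False
not Q xor P = False xor False = False
Thus S1 is false.

S2: In symbols: not P nor not R

not P = not False = True
not R = not False = True
not P nor not R = True nor True = False
Hence S2 is false.

S3: Parsed as not (Q nor P) xor not S

Q nor P = True nor False = False
not (Q nor P) = not False = True
not S = not False = True
not (Q nor P) xor not S = True xor True = False
Thus S3 is false.

0 of the 3 statements are true (none).

0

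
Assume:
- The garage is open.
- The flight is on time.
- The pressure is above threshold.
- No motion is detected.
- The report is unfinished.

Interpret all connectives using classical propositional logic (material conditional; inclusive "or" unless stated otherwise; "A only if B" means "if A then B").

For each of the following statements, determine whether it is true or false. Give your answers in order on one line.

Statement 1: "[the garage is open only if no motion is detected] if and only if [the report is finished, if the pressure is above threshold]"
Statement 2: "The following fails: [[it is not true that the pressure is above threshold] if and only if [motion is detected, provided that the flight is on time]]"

Let M = "the garage is closed" (False), K = "motion is detected" (False), L = "the pressure is above threshold" (True), W = "the report is finished" (False), V = "the flight is delayed" (False).

Statement 1: This is (not M -> not K) iff (L -> W).

not M = not False = True
not K = not False = True
not M -> not K = True -> True = True
L -> W = True -> False = False
(not M -> not K) iff (L -> W) = True iff False = False
Thus Statement 1 is false.

Statement 2: In symbols: not (not L iff (not V -> K))

not L = not True = False
not V = not False = True
not V -> K = True -> False = False
not L iff (not V -> K) = False iff False = True
not (not L iff (not V -> K)) = not True = False
Hence Statement 2 is false.

Statement 1 F / Statement 2 F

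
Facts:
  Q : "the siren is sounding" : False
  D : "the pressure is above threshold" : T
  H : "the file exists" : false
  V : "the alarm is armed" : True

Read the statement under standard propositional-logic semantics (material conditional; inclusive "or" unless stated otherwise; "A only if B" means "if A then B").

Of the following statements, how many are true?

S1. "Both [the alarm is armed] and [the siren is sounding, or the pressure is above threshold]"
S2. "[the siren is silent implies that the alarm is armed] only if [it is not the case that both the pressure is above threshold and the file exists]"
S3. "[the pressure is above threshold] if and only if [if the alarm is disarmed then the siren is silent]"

S1: This is V & (Q | D).

Q | D = F | T = T
V & (Q | D) = T & T = T
Hence S1 is true.

S2: In symbols: (~Q -> V) -> (D nand H)

~Q = ~F = T
~Q -> V = T -> T = T
D nand H = T nand F = T
(~Q -> V) -> (D nand H) = T -> T = T
Hence S2 is true.

S3: In symbols: D <-> (~V -> ~Q)

~V = ~T = F
~Q = ~F = T
~V -> ~Q = F -> T = T
D <-> (~V -> ~Q) = T <-> T = T
So S3 is true.

Count: 3.

3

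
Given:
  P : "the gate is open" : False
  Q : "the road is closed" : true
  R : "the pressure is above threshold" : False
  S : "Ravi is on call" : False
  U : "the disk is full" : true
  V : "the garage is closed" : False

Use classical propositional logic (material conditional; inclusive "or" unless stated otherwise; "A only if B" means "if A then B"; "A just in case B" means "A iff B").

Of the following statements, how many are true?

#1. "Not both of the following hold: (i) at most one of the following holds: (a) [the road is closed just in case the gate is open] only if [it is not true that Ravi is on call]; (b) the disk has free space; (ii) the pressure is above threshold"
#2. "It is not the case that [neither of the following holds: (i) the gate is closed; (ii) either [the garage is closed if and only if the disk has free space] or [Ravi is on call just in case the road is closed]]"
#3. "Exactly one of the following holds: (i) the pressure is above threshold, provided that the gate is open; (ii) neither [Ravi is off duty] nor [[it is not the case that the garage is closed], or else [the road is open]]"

#1: Formalization: (((Q <-> P) -> ~S) nand ~U) nand R

Q <-> P = T <-> F = F
~S = ~F = T
(Q <-> P) -> ~S = F -> T = T
~U = ~T = F
((Q <-> P) -> ~S) nand ~U = T nand F = T
(((Q <-> P) -> ~S) nand ~U) nand R = T nand F = T
Hence #1 is true.

#2: This is ~(~P nor ((V <-> ~U) | (S <-> Q))).

~P = ~F = T
~U = ~T = F
V <-> ~U = F <-> F = T
S <-> Q = F <-> T = F
(V <-> ~U) | (S <-> Q) = T | F = T
~P nor ((V <-> ~U) | (S <-> Q)) = T nor T = F
~(~P nor ((V <-> ~U) | (S <-> Q))) = ~F = T
Hence #2 is true.

#3: This is (P -> R) xor (~S nor (~V | ~Q)).

P -> R = F -> F = T
~S = ~F = T
~V = ~F = T
~Q = ~T = F
~V | ~Q = T | F = T
~S nor (~V | ~Q) = T nor T = F
(P -> R) xor (~S nor (~V | ~Q)) = T xor F = T
Thus #3 is true.

True statements: 3 (#1, #2, #3).

3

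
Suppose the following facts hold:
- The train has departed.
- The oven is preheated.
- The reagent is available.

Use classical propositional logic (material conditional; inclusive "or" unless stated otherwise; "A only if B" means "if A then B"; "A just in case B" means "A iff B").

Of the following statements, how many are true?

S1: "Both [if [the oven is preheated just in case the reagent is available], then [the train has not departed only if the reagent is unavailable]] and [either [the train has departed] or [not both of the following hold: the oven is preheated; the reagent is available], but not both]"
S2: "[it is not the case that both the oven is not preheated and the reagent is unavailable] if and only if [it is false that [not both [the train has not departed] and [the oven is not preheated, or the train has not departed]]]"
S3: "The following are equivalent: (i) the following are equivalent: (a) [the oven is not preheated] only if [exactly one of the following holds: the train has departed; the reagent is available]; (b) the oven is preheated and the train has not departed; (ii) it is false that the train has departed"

2

Let L = "the oven is preheated" (T), W = "the reagent is available" (T), K = "the train has departed" (T).

S1: This is ((L <-> W) -> (~K -> ~W)) & (K xor (L nand W)).

L <-> W = T <-> T = T
~K = ~T = F
~W = ~T = F
~K -> ~W = F -> F = T
(L <-> W) -> (~K -> ~W) = T -> T = T
L nand W = T nand T = F
K xor (L nand W) = T xor F = T
((L <-> W) -> (~K -> ~W)) & (K xor (L nand W)) = T & T = T
Hence S1 is true.

S2: This is (~L nand ~W) <-> ~(~K nand (~L | ~K)).

~L = ~T = F
~W = ~T = F
~L nand ~W = F nand F = T
~K = ~T = F
~L = ~T = F
~K = ~T = F
~L | ~K = F | F = F
~K nand (~L | ~K) = F nand F = T
~(~K nand (~L | ~K)) = ~T = F
(~L nand ~W) <-> ~(~K nand (~L | ~K)) = T <-> F = F
So S2 is false.

S3: This is ((~L -> (K xor W)) <-> (L & ~K)) <-> ~K.

~L = ~T = F
K xor W = T xor T = F
~L -> (K xor W) = F -> F = T
~K = ~T = F
L & ~K = T & F = F
(~L -> (K xor W)) <-> (L & ~K) = T <-> F = F
~K = ~T = F
((~L -> (K xor W)) <-> (L & ~K)) <-> ~K = F <-> F = T
Thus S3 is true.

Count: 2.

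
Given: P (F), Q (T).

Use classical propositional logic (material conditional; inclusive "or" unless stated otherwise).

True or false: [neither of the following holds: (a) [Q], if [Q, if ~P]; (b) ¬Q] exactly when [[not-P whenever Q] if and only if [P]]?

True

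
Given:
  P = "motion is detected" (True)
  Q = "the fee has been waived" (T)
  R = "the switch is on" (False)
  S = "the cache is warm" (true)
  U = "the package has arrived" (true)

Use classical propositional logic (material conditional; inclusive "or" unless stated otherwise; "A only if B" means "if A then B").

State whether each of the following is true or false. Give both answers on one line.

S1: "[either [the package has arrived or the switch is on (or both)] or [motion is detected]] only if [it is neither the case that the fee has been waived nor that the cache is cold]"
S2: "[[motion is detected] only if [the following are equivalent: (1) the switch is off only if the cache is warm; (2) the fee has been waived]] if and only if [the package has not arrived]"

S1 F; S2 F

S1: In symbols: ((U ∨ R) ∨ P) → (Q ↓ ¬S)

U ∨ R = T ∨ F = T
(U ∨ R) ∨ P = T ∨ T = T
¬S = ¬T = F
Q ↓ ¬S = T ↓ F = F
((U ∨ R) ∨ P) → (Q ↓ ¬S) = T → F = F
So S1 is false.

S2: Parsed as (P → ((¬R → S) ↔ Q)) ↔ ¬U

¬R = ¬F = T
¬R → S = T → T = T
(¬R → S) ↔ Q = T ↔ T = T
P → ((¬R → S) ↔ Q) = T → T = T
¬U = ¬T = F
(P → ((¬R → S) ↔ Q)) ↔ ¬U = T ↔ F = F
Thus S2 is false.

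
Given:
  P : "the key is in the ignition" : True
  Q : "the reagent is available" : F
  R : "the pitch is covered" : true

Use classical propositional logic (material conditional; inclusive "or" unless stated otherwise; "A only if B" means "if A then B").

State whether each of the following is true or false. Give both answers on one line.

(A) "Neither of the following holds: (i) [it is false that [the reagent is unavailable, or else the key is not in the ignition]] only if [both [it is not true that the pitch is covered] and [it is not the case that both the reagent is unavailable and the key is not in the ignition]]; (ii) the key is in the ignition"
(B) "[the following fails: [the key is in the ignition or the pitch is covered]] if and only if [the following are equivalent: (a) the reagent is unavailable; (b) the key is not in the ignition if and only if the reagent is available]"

(A): This is (~(~Q | ~P) -> (~R & (~Q nand ~P))) nor P.

~Q = ~F = T
~P = ~T = F
~Q | ~P = T | F = T
~(~Q | ~P) = ~T = F
~R = ~T = F
~Q = ~F = T
~P = ~T = F
~Q nand ~P = T nand F = T
~R & (~Q nand ~P) = F & T = F
~(~Q | ~P) -> (~R & (~Q nand ~P)) = F -> F = T
(~(~Q | ~P) -> (~R & (~Q nand ~P))) nor P = T nor T = F
Hence (A) is false.

(B): This is ~(P | R) <-> (~Q <-> (~P <-> Q)).

P | R = T | T = T
~(P | R) = ~T = F
~Q = ~F = T
~P = ~T = F
~P <-> Q = F <-> F = T
~Q <-> (~P <-> Q) = T <-> T = T
~(P | R) <-> (~Q <-> (~P <-> Q)) = F <-> T = F
Hence (B) is false.

(A) False / (B) False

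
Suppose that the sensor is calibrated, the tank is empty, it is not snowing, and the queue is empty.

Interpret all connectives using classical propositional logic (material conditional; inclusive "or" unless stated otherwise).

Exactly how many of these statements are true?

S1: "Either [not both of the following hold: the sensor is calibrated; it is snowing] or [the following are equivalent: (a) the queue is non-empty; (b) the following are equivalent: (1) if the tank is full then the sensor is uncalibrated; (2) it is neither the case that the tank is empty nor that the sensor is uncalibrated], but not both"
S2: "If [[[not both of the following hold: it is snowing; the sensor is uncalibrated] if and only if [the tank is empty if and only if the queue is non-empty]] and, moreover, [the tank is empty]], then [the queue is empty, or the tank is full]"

1

Let P = "the sensor is calibrated" (True), R = "it is snowing" (False), S = "the queue is empty" (True), Q = "the tank is full" (False).

S1: This is (P nand R) xor (not S iff ((Q -> not P) iff (not Q nor not P))).

P nand R = True nand False = True
not S = not True = False
not P = not True = False
Q -> not P = False -> False = True
not Q = not False = True
not P = not True = False
not Q nor not P = True nor False = False
(Q -> not P) iff (not Q nor not P) = True iff False = False
not S iff ((Q -> not P) iff (not Q nor not P)) = False iff False = True
(P nand R) xor (not S iff ((Q -> not P) iff (not Q nor not P))) = True xor True = False
So S1 is false.

S2: Parsed as (((R nand not P) iff (not Q iff not S)) and not Q) -> (S or Q)

not P = not True = False
R nand not P = False nand False = True
not Q = not False = True
not S = not True = False
not Q iff not S = True iff False = False
(R nand not P) iff (not Q iff not S) = True iff False = False
not Q = not False = True
((R nand not P) iff (not Q iff not S)) and not Q = False and True = False
S or Q = True or False = True
(((R nand not P) iff (not Q iff not S)) and not Q) -> (S or Q) = False -> True = True
Thus S2 is true.

True statements: 1 (S2).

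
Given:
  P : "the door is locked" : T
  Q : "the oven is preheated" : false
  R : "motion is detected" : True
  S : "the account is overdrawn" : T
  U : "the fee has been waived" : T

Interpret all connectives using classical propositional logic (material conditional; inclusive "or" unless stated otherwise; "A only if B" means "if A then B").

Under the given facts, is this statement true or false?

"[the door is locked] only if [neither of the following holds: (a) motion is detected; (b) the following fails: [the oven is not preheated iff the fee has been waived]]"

false

Values: P=True, R=True, Q=False, U=True.
Formalization: P -> (R nor not (not Q iff U))

not Q = not False = True
not Q iff U = True iff True = True
not (not Q iff U) = not True = False
R nor not (not Q iff U) = True nor False = False
P -> (R nor not (not Q iff U)) = True -> False = False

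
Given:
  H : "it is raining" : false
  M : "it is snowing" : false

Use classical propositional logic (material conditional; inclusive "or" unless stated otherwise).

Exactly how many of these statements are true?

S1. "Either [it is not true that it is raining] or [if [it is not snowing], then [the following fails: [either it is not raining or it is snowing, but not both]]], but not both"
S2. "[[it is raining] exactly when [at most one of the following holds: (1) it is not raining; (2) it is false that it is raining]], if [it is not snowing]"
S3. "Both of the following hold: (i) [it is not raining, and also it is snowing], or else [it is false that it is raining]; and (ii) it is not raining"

3

S1: In symbols: not H xor (not M -> not (not H xor M))

not H = not False = True
not M = not False = True
not H = not False = True
not H xor M = True xor False = True
not (not H xor M) = not True = False
not M -> not (not H xor M) = True -> False = False
not H xor (not M -> not (not H xor M)) = True xor False = True
So S1 is true.

S2: This is not M -> (H iff (not H nand not H)).

not M = not False = True
not H = not False = True
not H = not False = True
not H nand not H = True nand True = False
H iff (not H nand not H) = False iff False = True
not M -> (H iff (not H nand not H)) = True -> True = True
Hence S2 is true.

S3: In symbols: ((not H and M) or not H) and not H

not H = not False = True
not H and M = True and False = False
not H = not False = True
(not H and M) or not H = False or True = True
not H = not False = True
((not H and M) or not H) and not H = True and True = True
Thus S3 is true.

Count: 3.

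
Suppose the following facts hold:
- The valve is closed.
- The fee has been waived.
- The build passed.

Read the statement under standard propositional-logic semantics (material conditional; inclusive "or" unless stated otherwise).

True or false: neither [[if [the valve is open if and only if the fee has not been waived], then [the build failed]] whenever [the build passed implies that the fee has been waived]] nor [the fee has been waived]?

Let S = "the build passed" (True), P = "the fee has been waived" (True), U = "the valve is open" (False).
In symbols: ((S -> P) -> ((U iff not P) -> not S)) nor P

S -> P = True -> True = True
not P = not True = False
U iff not P = False iff False = True
not S = not True = False
(U iff not P) -> not S = True -> False = False
(S -> P) -> ((U iff not P) -> not S) = True -> False = False
((S -> P) -> ((U iff not P) -> not S)) nor P = False nor True = False

false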